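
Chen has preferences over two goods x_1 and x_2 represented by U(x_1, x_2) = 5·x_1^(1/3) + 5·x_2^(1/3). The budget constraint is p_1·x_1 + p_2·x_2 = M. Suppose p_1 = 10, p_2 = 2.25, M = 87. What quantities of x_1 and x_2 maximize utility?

x_1* = 2.7991, x_2* = 26.2264

MRS = MU_x_1/MU_x_2 = (x_2/x_1)^(2/3). Set equal to p_1/p_2.
Solve for the ratio: x_2/x_1 = [p_1/p_2]^(1.5).
With the ratio pinned down, the budget gives x_1* = M/(p_1 + p_2·(x_2/x_1)) and x_2* = (x_2/x_1)·x_1*.
Numerically x_2/x_1 = 9.369712, so x_1* = 87/(10 + 2.25·9.369712) = 2.7991 and x_2* = 9.369712·2.7991 = 26.2264.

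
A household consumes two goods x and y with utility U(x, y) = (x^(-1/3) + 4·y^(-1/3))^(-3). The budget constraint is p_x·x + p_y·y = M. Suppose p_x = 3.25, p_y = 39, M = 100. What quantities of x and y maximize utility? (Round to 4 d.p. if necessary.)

MRS = MU_x/MU_y = (1/4)·(y/x)^(4/3). Set equal to p_x/p_y.
Solve for the ratio: y/x = [4·p_x/p_y]^(0.75).
With the ratio pinned down, the budget gives x* = M/(p_x + p_y·(y/x)) and y* = (y/x)·x*.
Numerically y/x = 0.438691, so x* = 100/(3.25 + 39·0.438691) = 4.9118 and y* = 0.438691·4.9118 = 2.1548.

x* = 4.9118, y* = 2.1548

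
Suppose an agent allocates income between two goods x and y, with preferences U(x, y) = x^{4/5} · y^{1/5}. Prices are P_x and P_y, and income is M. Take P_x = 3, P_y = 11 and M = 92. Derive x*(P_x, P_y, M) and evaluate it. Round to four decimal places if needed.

Demand: x*(P_x,P_y,M) = 0.8·M/P_x and y* = 0.2·M/P_y.
At P_x=3, P_y=11, M=92: x* = 0.8·92/3 = 24.5333.

x* = 24.5333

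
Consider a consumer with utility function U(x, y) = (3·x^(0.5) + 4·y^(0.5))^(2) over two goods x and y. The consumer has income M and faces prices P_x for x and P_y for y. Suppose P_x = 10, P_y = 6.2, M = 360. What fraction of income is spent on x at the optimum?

With the ratio pinned down, the budget gives x* = M/(P_x + P_y·(y/x)) and y* = (y/x)·x*.
Numerically y/x = 4.624812, so x* = 360/(10 + 6.2·4.624812) = 9.3086 and y* = 4.624812·9.3086 = 43.0506.
Expenditure on x: 10·9.3086 = 93.0862; share = 0.2586.

share on x = 0.2586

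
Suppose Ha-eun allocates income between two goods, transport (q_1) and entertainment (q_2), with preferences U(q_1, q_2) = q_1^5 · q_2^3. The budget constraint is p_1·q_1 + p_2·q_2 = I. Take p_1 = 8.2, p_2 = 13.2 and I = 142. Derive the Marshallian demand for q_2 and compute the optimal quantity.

q_2* = 4.0341

Tangency: MRS = (5/3)·q_2/q_1 = p_1/p_2.
Rearranging, p_2·q_2 = (3/5)·p_1·q_1. Substituting into the budget gives p_1·q_1·(1 + (3/5)) = I.
Demand: q_1*(p_1,p_2,I) = 0.625·I/p_1 and q_2* = 0.375·I/p_2.
At p_1=8.2, p_2=13.2, I=142: q_2* = 0.375·142/13.2 = 4.0341.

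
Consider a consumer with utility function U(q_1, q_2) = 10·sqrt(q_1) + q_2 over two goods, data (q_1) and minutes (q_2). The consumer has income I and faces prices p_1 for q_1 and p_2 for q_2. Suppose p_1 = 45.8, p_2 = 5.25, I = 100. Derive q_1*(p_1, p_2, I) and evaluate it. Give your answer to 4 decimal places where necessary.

q_1* = 0.3285

Utility is quasi-linear in q_2; the FOC for q_1 is 5/√q_1 = p_1/p_2.
Solve: √q_1 = 5·p_2/p_1, so q_1*(p_1,p_2) = (5·p_2/p_1)², and q_2* = (I − p_1·q_1*)/p_2.
Plugging in: q_1* = (5·5.25/45.8)² = 0.3285.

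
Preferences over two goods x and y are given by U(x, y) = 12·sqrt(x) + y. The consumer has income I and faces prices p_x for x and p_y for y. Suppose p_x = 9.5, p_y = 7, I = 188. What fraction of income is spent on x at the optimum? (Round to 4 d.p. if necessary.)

share on x = 0.9877

Set MRS = p_x/p_y: 6·x^(−1/2) = p_x/p_y.
Thus x* = (6·p_y/p_x)² — independent of I — with the rest of income spent on y.
Plugging in: x* = (6·7/9.5)² = 19.5457, y* = 0.3308.
Expenditure on x: 9.5·19.5457 = 185.6842; share = 0.9877.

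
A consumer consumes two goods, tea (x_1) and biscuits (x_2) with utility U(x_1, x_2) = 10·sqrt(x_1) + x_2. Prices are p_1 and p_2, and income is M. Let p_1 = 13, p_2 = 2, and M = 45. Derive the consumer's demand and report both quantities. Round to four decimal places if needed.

Solve: √x_1 = 5·p_2/p_1, so x_1*(p_1,p_2) = (5·p_2/p_1)², and x_2* = (M − p_1·x_1*)/p_2.
Plugging in: x_1* = (5·2/13)² = 0.5917, x_2* = 18.6538.

x_1* = 0.5917, x_2* = 18.6538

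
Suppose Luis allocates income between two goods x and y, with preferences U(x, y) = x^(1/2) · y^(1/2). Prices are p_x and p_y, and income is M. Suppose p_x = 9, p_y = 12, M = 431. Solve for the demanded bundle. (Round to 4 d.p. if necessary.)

At p_x=9, p_y=12, M=431: x* = 0.5·431/9 = 23.9444, y* = 17.9583.

x* = 23.9444, y* = 17.9583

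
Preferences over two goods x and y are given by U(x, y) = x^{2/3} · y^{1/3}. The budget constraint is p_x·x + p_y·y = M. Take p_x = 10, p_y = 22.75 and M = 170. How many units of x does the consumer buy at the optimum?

x* = 11.3333

MU_x/MU_y = (2/3·y)/(1/3·x); tangency sets this equal to p_x/p_y.
So 2/3·p_y·y = 1/3·p_x·x; combined with the budget, a share 2/3 of income goes to x.
Demand: x*(p_x,p_y,M) = 2/3·M/p_x and y* = 1/3·M/p_y.
At p_x=10, p_y=22.75, M=170: x* = 2/3·170/10 = 11.3333.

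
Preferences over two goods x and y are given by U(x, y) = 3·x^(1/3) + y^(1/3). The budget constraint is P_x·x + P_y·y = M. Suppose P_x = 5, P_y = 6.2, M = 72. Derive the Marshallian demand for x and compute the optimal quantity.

x* = 12.278

MRS = MU_x/MU_y = 3·(y/x)^(2/3). Set equal to P_x/P_y.
Hence y/x = ((1/3)·P_x/P_y)^(1/(2/3)), i.e. raised to the 1.5 power.
Substitute y = (y/x)·x into the budget: x* = M/(P_x + P_y·(y/x)).
Numerically y/x = 0.139375, so x* = 72/(5 + 6.2·0.139375) = 12.278.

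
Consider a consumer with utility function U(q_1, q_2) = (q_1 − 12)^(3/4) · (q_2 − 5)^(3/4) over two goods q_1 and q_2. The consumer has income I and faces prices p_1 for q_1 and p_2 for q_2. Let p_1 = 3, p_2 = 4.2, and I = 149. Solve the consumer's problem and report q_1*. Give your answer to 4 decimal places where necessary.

q_1* = 27.3333

Substituting into the budget: q_1* = 12 + 0.5·(I − 12·p_1 − 5·p_2)/p_1, and q_2* = 5 + 0.5·(…)/p_2.
Discretionary income = 149 − 12·3 − 5·4.2 = 92; q_1* = 12 + 0.5·92/3 = 27.3333.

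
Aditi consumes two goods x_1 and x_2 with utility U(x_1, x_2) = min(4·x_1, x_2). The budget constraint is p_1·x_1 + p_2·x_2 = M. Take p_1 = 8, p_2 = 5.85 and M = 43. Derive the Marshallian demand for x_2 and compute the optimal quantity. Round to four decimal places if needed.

x_2* = 5.4777

Leontief preferences: the optimum is at the kink where x_1/1 = x_2/4, i.e. x_2 = 4·x_1.
Budget: p_1·x_1 + p_2·4·x_1 = M, so (p_1 + 4·p_2)·x_1 = M.
Demand: x_1*(p_1,p_2,M) = M/(p_1 + 4·p_2), x_2* = 4·M/(p_1 + 4·p_2).
Here 8 + 4·5.85 = 31.4, giving x_2* = 5.4777.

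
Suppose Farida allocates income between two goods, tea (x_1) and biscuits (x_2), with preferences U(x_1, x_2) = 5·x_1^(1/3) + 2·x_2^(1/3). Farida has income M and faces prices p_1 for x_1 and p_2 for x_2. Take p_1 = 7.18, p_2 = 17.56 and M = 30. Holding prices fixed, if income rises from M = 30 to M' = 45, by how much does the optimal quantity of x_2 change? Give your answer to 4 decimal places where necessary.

MU_x_1 ∝ 5·x_1^(-2/3), MU_x_2 ∝ 2·x_2^(-2/3), so MRS = (5/2)·(x_2/x_1)^(2/3) = p_1/p_2.
Hence x_2/x_1 = ((2/5)·p_1/p_2)^(1/(2/3)), i.e. raised to the 1.5 power.
With the ratio pinned down, the budget gives x_1* = M/(p_1 + p_2·(x_2/x_1)) and x_2* = (x_2/x_1)·x_1*.
Numerically x_2/x_1 = 0.066144, so x_1* = 30/(7.18 + 17.56·0.066144) = 3.5965 and x_2* = 0.066144·3.5965 = 0.2379.
At M' = 45: x_2* = 0.3568. Change: 0.3568 − 0.2379 = 0.1189.

Δx_2* = 0.1189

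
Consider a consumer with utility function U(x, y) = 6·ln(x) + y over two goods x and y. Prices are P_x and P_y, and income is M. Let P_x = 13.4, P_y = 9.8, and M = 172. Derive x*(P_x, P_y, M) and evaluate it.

Set MRS = P_x/P_y: (6/x)/1 = P_x/P_y.
So x*(P_x,P_y) = 6·P_y/P_x, independent of income; and y* = (M − 6·P_y)/P_y.
At the given prices: x* = 6·9.8/13.4 = 4.3881.

x* = 4.3881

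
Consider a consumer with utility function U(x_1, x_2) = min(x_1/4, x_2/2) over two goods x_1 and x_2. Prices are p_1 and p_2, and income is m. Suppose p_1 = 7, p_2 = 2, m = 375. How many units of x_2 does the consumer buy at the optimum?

x_2* = 23.4375

Leontief preferences: the optimum is at the kink where x_1/4 = x_2/2, i.e. x_2 = (1/2)·x_1.
Budget: p_1·x_1 + p_2·(1/2)·x_1 = m, so (4·p_1 + 2·p_2)·x_1 = 4·m.
Demand: x_1*(p_1,p_2,m) = 4·m/(4·p_1 + 2·p_2), x_2* = 2·m/(4·p_1 + 2·p_2).
Here 4·7 + 2·2 = 32, giving x_2* = 23.4375.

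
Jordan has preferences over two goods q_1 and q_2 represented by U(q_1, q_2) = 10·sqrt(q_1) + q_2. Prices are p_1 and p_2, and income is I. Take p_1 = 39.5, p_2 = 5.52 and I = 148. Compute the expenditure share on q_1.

MU_q_1 = 5/√q_1, MU_q_2 = 1. Tangency: 5/√q_1 = p_1/p_2.
Thus q_1* = (5·p_2/p_1)² — independent of I — with the rest of income spent on q_2.
Plugging in: q_1* = (5·5.52/39.5)² = 0.4882, q_2* = 23.3179.
Expenditure on q_1: 39.5·0.4882 = 19.2851; share = 0.1303.

share on q_1 = 0.1303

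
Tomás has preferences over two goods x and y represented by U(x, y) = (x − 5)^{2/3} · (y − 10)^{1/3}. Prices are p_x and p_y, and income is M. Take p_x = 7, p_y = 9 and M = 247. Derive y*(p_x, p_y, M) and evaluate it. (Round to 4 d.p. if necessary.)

This is Cobb-Douglas in (x−5, y−10): tangency gives 2/3·p_y·(y−10) = 1/3·p_x·(x−5).
After buying the subsistence bundle (5, 10), a share 2/3 of the remaining income goes to x: x* = 5 + 2/3·(M − 5p_x − 10p_y)/p_x.
Discretionary income = 247 − 5·7 − 10·9 = 122; y* = 10 + 1/3·122/9 = 14.5185.

y* = 14.5185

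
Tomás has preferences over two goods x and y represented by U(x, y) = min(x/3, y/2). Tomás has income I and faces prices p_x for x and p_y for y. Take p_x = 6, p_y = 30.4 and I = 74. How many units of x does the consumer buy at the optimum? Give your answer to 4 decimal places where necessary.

x* = 2.8173

With perfect complements, no substitution: consume in ratio x:y = 3:2.
Budget: p_x·x + p_y·(2/3)·x = I, so (3·p_x + 2·p_y)·x = 3·I.
Demand: x*(p_x,p_y,I) = 3·I/(3·p_x + 2·p_y), y* = 2·I/(3·p_x + 2·p_y).
Here 3·6 + 2·30.4 = 78.8, giving x* = 2.8173.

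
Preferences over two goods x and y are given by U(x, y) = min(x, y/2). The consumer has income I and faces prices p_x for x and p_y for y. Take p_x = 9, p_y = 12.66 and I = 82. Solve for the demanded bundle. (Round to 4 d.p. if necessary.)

x* = 2.3893, y* = 4.7786

Demand: x*(p_x,p_y,I) = I/(p_x + 2·p_y), y* = 2·I/(p_x + 2·p_y).
Here 9 + 2·12.66 = 34.32, giving x* = 2.3893 and y* = 4.7786.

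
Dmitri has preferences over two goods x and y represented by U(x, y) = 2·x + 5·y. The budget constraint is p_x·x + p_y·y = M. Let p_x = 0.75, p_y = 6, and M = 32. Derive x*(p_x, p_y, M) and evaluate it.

x* = 42.6667

Perfect substitutes: compare marginal utility per dollar. 2/p_x vs 5/p_y → 2.6667 vs 0.8333.
x gives more utility per dollar, so spend all income on x: x* = M/p_x, y* = 0.
Numerically: x* = 42.6667, y* = 0.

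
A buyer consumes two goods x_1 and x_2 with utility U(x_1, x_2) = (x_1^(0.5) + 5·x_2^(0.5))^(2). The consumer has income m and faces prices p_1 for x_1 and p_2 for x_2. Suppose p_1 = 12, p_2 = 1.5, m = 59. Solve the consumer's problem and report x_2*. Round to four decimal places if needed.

MRS = MU_x_1/MU_x_2 = (1/5)·(x_2/x_1)^(0.5). Set equal to p_1/p_2.
Hence x_2/x_1 = (5·p_1/p_2)^(1/(0.5)), i.e. raised to the 2 power.
With the ratio pinned down, the budget gives x_1* = m/(p_1 + p_2·(x_2/x_1)) and x_2* = (x_2/x_1)·x_1*.
Numerically x_2/x_1 = 1600, so x_1* = 59/(12 + 1.5·1600) = 0.0245 and x_2* = 1600·0.0245 = 39.1376.

x_2* = 39.1376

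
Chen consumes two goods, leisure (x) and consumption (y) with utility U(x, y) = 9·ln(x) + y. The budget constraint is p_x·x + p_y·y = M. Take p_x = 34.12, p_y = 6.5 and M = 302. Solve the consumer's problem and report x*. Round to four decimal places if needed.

So x*(p_x,p_y) = 9·p_y/p_x, independent of income; and y* = (M − 9·p_y)/p_y.
At the given prices: x* = 9·6.5/34.12 = 1.7145.

x* = 1.7145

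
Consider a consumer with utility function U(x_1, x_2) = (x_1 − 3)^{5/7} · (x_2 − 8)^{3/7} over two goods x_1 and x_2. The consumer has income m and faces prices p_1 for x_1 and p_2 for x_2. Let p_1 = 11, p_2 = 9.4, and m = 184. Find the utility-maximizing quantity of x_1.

x_1* = 7.3068

Let x_1' = x_1−3, x_2' = x_2−8. MRS = (5/3)·x_2'/x_1' = p_1/p_2.
After buying the subsistence bundle (3, 8), a share 0.625 of the remaining income goes to x_1: x_1* = 3 + 0.625·(m − 3p_1 − 8p_2)/p_1.
Discretionary income = 184 − 3·11 − 8·9.4 = 75.8; x_1* = 3 + 0.625·75.8/11 = 7.3068.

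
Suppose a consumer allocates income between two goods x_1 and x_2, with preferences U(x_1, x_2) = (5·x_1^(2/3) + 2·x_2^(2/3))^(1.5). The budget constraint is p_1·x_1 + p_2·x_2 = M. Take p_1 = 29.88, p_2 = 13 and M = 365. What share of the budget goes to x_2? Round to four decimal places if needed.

MU_x_1 ∝ 5·x_1^(-1/3), MU_x_2 ∝ 2·x_2^(-1/3), so MRS = (5/2)·(x_2/x_1)^(1/3) = p_1/p_2.
Solve for the ratio: x_2/x_1 = [(2/5)·p_1/p_2]^(3).
With the ratio pinned down, the budget gives x_1* = M/(p_1 + p_2·(x_2/x_1)) and x_2* = (x_2/x_1)·x_1*.
Numerically x_2/x_1 = 0.777126, so x_1* = 365/(29.88 + 13·0.777126) = 9.129 and x_2* = 0.777126·9.129 = 7.0944.
Expenditure on x_2: 13·7.0944 = 92.2266; share = 0.2527.

share on x_2 = 0.2527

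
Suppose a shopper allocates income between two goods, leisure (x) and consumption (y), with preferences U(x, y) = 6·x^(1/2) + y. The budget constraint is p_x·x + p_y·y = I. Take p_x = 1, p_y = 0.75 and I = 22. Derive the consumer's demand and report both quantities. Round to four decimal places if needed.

Solve: √x = 3·p_y/p_x, so x*(p_x,p_y) = (3·p_y/p_x)², and y* = (I − p_x·x*)/p_y.
Plugging in: x* = (3·0.75/1)² = 5.0625, y* = 22.5833.

x* = 5.0625, y* = 22.5833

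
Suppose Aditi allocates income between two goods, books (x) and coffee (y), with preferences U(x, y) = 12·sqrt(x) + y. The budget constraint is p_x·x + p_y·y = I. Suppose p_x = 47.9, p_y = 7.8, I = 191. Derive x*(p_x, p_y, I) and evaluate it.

x* = 0.9546

Set MRS = p_x/p_y: 6·x^(−1/2) = p_x/p_y.
Thus x* = (6·p_y/p_x)² — independent of I — with the rest of income spent on y.
Plugging in: x* = (6·7.8/47.9)² = 0.9546.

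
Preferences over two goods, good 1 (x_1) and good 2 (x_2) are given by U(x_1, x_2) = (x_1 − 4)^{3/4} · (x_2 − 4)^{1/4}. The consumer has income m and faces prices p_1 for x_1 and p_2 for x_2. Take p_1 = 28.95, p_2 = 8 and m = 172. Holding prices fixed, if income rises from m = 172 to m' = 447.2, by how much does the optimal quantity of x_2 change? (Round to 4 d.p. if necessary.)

Δx_2* = 8.6

MRS = 3·(x_2−4)/(x_1−4). Tangency with p_1/p_2 gives x_2−4 = (1/3)·(p_1/p_2)·(x_1−4).
After buying the subsistence bundle (4, 4), a share 0.75 of the remaining income goes to x_1: x_1* = 4 + 0.75·(m − 4p_1 − 4p_2)/p_1.
Discretionary income = 172 − 4·28.95 − 4·8 = 24.2; x_2* = 4 + 0.25·24.2/8 = 4.7562.
At m' = 447.2: x_2* = 13.3562. Change: 13.3562 − 4.7562 = 8.6.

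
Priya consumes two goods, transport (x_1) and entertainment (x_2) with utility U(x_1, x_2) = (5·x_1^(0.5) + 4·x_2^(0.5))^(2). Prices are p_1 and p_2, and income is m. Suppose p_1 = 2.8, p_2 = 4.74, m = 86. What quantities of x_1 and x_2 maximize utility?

x_1* = 22.2881, x_2* = 4.9775

MRS = MU_x_1/MU_x_2 = (5/4)·(x_2/x_1)^(0.5). Set equal to p_1/p_2.
Hence x_2/x_1 = ((4/5)·p_1/p_2)^(1/(0.5)), i.e. raised to the 2 power.
Substitute x_2 = (x_2/x_1)·x_1 into the budget: x_1* = m/(p_1 + p_2·(x_2/x_1)).
Numerically x_2/x_1 = 0.223326, so x_1* = 86/(2.8 + 4.74·0.223326) = 22.2881 and x_2* = 0.223326·22.2881 = 4.9775.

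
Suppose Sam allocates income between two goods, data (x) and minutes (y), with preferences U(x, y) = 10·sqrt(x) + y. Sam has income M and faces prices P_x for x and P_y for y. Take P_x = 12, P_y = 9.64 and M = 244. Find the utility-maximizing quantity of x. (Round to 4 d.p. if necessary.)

Utility is quasi-linear in y; the FOC for x is 5/√x = P_x/P_y.
Thus x* = (5·P_y/P_x)² — independent of M — with the rest of income spent on y.
Plugging in: x* = (5·9.64/12)² = 16.1336.

x* = 16.1336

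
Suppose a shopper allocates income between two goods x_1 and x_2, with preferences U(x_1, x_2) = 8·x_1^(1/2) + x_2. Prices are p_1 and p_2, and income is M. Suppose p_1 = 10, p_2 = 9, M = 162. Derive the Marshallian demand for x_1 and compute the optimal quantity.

x_1* = 12.96

Utility is quasi-linear in x_2; the FOC for x_1 is 4/√x_1 = p_1/p_2.
Solve: √x_1 = 4·p_2/p_1, so x_1*(p_1,p_2) = (4·p_2/p_1)², and x_2* = (M − p_1·x_1*)/p_2.
Plugging in: x_1* = (4·9/10)² = 12.96.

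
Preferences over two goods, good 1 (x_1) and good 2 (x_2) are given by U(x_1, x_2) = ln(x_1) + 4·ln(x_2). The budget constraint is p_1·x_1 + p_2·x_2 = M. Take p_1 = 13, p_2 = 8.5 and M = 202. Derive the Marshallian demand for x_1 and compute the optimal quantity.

x_1* = 3.1077

Tangency: MRS = (1/4)·x_2/x_1 = p_1/p_2.
So p_2·x_2 = 4·p_1·x_1; combined with the budget, a share 0.2 of income goes to x_1.
Demand: x_1*(p_1,p_2,M) = 0.2·M/p_1 and x_2* = 0.8·M/p_2.
At p_1=13, p_2=8.5, M=202: x_1* = 0.2·202/13 = 3.1077.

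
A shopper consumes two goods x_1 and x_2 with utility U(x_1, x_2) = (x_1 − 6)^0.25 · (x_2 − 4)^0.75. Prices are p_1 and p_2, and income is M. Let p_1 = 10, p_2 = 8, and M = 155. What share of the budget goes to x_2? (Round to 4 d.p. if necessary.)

This is Cobb-Douglas in (x_1−6, x_2−4): tangency gives 0.25·p_2·(x_2−4) = 0.75·p_1·(x_1−6).
After buying the subsistence bundle (6, 4), a share 0.25 of the remaining income goes to x_1: x_1* = 6 + 0.25·(M − 6p_1 − 4p_2)/p_1.
Discretionary income = 155 − 6·10 − 4·8 = 63; x_1* = 6 + 0.25·63/10 = 7.575; x_2* = 4 + 0.75·63/8 = 9.9062.
Expenditure on x_2: 8·9.9062 = 79.25; share = 0.5113.

share on x_2 = 0.5113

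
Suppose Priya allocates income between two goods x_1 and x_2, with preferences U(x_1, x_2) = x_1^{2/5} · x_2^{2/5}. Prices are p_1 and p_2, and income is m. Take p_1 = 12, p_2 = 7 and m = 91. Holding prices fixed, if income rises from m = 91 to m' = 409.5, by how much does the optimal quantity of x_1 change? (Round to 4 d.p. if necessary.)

MU_x_1/MU_x_2 = (0.4·x_2)/(0.4·x_1); tangency sets this equal to p_1/p_2.
Rearranging, p_2·x_2 = p_1·x_1. Substituting into the budget gives p_1·x_1·(1 + 1) = m.
Demand: x_1*(p_1,p_2,m) = 0.5·m/p_1 and x_2* = 0.5·m/p_2.
At p_1=12, p_2=7, m=91: x_1* = 0.5·91/12 = 3.7917.
At m' = 409.5: x_1* = 17.0625. Change: 17.0625 − 3.7917 = 13.2708.

Δx_1* = 13.2708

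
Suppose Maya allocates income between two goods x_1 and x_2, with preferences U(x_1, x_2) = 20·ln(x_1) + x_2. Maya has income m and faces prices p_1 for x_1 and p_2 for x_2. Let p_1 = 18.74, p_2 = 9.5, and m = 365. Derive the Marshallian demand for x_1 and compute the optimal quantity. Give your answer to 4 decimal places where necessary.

x_1* = 10.1387

MU_x_1 = 20/x_1, MU_x_2 = 1. Tangency: 20/x_1 = p_1/p_2.
So x_1*(p_1,p_2) = 20·p_2/p_1, independent of income; and x_2* = (m − 20·p_2)/p_2.
At the given prices: x_1* = 20·9.5/18.74 = 10.1387.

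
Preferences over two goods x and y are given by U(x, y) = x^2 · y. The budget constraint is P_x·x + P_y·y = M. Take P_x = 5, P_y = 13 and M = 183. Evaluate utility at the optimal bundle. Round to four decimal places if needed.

MU_x/MU_y = (2·y)/(x); tangency sets this equal to P_x/P_y.
Rearranging, P_y·y = (1/2)·P_x·x. Substituting into the budget gives P_x·x·(1 + (1/2)) = M.
Demand: x*(P_x,P_y,M) = 2/3·M/P_x and y* = 1/3·M/P_y.
At P_x=5, P_y=13, M=183: x* = 2/3·183/5 = 24.4, y* = 4.6923.
Utility at the optimum: U(24.4, 4.6923) = 2793.6123.

V = 2793.6123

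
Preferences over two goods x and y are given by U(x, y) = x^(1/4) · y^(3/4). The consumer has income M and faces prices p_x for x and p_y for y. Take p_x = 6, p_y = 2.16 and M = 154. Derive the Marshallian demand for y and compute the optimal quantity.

y* = 53.4722

Demand: x*(p_x,p_y,M) = 0.25·M/p_x and y* = 0.75·M/p_y.
At p_x=6, p_y=2.16, M=154: y* = 0.75·154/2.16 = 53.4722.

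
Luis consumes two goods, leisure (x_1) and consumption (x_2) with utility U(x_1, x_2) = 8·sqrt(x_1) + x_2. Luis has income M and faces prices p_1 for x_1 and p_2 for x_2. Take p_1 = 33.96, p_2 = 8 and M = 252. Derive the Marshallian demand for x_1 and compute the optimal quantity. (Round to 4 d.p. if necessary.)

Utility is quasi-linear in x_2; the FOC for x_1 is 4/√x_1 = p_1/p_2.
Solve: √x_1 = 4·p_2/p_1, so x_1*(p_1,p_2) = (4·p_2/p_1)², and x_2* = (M − p_1·x_1*)/p_2.
Plugging in: x_1* = (4·8/33.96)² = 0.8879.

x_1* = 0.8879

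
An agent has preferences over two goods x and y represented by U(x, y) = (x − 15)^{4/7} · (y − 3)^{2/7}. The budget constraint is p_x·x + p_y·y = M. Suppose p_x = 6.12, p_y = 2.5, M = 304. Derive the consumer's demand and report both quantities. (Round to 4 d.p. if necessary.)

x* = 37.2985, y* = 30.2933

MRS = 2·(y−3)/(x−15). Tangency with p_x/p_y gives y−3 = (1/2)·(p_x/p_y)·(x−15).
After buying the subsistence bundle (15, 3), a share 2/3 of the remaining income goes to x: x* = 15 + 2/3·(M − 15p_x − 3p_y)/p_x.
Discretionary income = 304 − 15·6.12 − 3·2.5 = 204.7; x* = 15 + 2/3·204.7/6.12 = 37.2985; y* = 3 + 1/3·204.7/2.5 = 30.2933.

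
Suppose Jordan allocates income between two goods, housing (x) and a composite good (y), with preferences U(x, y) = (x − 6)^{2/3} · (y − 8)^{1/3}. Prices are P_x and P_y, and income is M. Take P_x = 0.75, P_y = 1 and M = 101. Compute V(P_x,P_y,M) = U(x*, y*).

V = 56.7285

Let x' = x−6, y' = y−8. MRS = 2·y'/x' = P_x/P_y.
After buying the subsistence bundle (6, 8), a share 2/3 of the remaining income goes to x: x* = 6 + 2/3·(M − 6P_x − 8P_y)/P_x.
Discretionary income = 101 − 6·0.75 − 8·1 = 88.5; x* = 6 + 2/3·88.5/0.75 = 84.6667; y* = 8 + 1/3·88.5/1 = 37.5.
Utility at the optimum: U(84.6667, 37.5) = 56.7285.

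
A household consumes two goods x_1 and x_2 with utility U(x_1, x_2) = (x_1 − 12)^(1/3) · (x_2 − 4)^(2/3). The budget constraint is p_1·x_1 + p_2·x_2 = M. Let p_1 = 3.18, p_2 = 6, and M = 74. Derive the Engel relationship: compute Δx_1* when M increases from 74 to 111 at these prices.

Substituting into the budget: x_1* = 12 + 1/3·(M − 12·p_1 − 4·p_2)/p_1, and x_2* = 4 + 2/3·(…)/p_2.
Discretionary income = 74 − 12·3.18 − 4·6 = 11.84; x_1* = 12 + 1/3·11.84/3.18 = 13.2411.
At M' = 111: x_1* = 17.1195. Change: 17.1195 − 13.2411 = 3.8784.

Δx_1* = 3.8784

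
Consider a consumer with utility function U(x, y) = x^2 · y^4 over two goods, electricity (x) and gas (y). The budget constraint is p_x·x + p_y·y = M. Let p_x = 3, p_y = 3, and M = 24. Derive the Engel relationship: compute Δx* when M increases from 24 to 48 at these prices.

Δx* = 2.6667

Demand: x*(p_x,p_y,M) = 1/3·M/p_x and y* = 2/3·M/p_y.
At p_x=3, p_y=3, M=24: x* = 1/3·24/3 = 2.6667.
At M' = 48: x* = 5.3333. Change: 5.3333 − 2.6667 = 2.6667.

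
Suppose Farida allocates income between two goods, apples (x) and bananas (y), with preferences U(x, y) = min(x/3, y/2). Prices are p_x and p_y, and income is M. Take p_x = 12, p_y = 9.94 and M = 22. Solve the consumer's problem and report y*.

Leontief preferences: the optimum is at the kink where x/3 = y/2, i.e. y = (2/3)·x.
Budget: p_x·x + p_y·(2/3)·x = M, so (3·p_x + 2·p_y)·x = 3·M.
Demand: x*(p_x,p_y,M) = 3·M/(3·p_x + 2·p_y), y* = 2·M/(3·p_x + 2·p_y).
Here 3·12 + 2·9.94 = 55.88, giving y* = 0.7874.

y* = 0.7874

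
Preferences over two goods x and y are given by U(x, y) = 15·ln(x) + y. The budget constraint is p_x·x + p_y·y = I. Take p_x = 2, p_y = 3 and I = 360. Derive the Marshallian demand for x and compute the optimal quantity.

Set MRS = p_x/p_y: (15/x)/1 = p_x/p_y.
So x*(p_x,p_y) = 15·p_y/p_x, independent of income; and y* = (I − 15·p_y)/p_y.
At the given prices: x* = 15·3/2 = 22.5.

x* = 22.5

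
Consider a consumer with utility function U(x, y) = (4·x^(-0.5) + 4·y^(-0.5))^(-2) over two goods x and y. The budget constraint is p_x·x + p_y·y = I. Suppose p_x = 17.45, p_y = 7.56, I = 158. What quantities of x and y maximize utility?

Numerically y/x = 1.746556, so x* = 158/(17.45 + 7.56·1.746556) = 5.1543 and y* = 1.746556·5.1543 = 9.0023.

x* = 5.1543, y* = 9.0023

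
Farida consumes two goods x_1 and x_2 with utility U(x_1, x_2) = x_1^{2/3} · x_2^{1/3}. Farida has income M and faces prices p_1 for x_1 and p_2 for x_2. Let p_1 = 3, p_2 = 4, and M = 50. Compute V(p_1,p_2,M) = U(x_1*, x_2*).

The MRS is 2·x_2/x_1. Set MRS = p_1/p_2.
Rearranging, p_2·x_2 = (1/2)·p_1·x_1. Substituting into the budget gives p_1·x_1·(1 + (1/2)) = M.
Demand: x_1*(p_1,p_2,M) = 2/3·M/p_1 and x_2* = 1/3·M/p_2.
At p_1=3, p_2=4, M=50: x_1* = 2/3·50/3 = 11.1111, x_2* = 4.1667.
Utility at the optimum: U(11.1111, 4.1667) = 8.0125.

V = 8.0125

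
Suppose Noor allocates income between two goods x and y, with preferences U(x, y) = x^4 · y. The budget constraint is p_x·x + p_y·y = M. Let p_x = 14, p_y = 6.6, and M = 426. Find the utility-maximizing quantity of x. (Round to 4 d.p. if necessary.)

Demand: x*(p_x,p_y,M) = 0.8·M/p_x and y* = 0.2·M/p_y.
At p_x=14, p_y=6.6, M=426: x* = 0.8·426/14 = 24.3429.

x* = 24.3429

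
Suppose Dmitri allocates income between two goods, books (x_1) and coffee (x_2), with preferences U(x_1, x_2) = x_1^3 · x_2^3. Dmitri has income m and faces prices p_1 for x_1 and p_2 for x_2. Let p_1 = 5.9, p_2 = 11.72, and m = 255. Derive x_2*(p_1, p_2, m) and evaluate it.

MU_x_1/MU_x_2 = (3·x_2)/(3·x_1); tangency sets this equal to p_1/p_2.
So 3·p_2·x_2 = 3·p_1·x_1; combined with the budget, a share 0.5 of income goes to x_1.
Demand: x_1*(p_1,p_2,m) = 0.5·m/p_1 and x_2* = 0.5·m/p_2.
At p_1=5.9, p_2=11.72, m=255: x_2* = 0.5·255/11.72 = 10.8788.

x_2* = 10.8788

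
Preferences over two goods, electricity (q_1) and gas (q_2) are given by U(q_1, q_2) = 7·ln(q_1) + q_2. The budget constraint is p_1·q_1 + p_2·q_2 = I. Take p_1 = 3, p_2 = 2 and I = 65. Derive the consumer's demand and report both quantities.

q_1* = 4.6667, q_2* = 25.5

MU_q_1 = 7/q_1, MU_q_2 = 1. Tangency: 7/q_1 = p_1/p_2.
So q_1*(p_1,p_2) = 7·p_2/p_1, independent of income; and q_2* = (I − 7·p_2)/p_2.
At the given prices: q_1* = 7·2/3 = 4.6667, and q_2* = 25.5.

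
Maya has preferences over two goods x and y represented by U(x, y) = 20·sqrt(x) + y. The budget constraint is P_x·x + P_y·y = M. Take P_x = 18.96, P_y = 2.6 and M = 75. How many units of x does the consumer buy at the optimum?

x* = 1.8805

Plugging in: x* = (10·2.6/18.96)² = 1.8805.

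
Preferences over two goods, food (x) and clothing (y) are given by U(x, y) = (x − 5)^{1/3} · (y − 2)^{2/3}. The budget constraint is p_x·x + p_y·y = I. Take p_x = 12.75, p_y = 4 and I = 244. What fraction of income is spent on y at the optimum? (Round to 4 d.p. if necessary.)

share on y = 0.5034

After buying the subsistence bundle (5, 2), a share 1/3 of the remaining income goes to x: x* = 5 + 1/3·(I − 5p_x − 2p_y)/p_x.
Discretionary income = 244 − 5·12.75 − 2·4 = 172.25; x* = 5 + 1/3·172.25/12.75 = 9.5033; y* = 2 + 2/3·172.25/4 = 30.7083.
Expenditure on y: 4·30.7083 = 122.8333; share = 0.5034.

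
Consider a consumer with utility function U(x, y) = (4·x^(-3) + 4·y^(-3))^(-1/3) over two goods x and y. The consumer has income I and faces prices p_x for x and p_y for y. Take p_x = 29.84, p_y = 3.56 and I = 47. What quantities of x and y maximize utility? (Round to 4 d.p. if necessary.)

x* = 1.3093, y* = 2.2278

Numerically y/x = 1.701521, so x* = 47/(29.84 + 3.56·1.701521) = 1.3093 and y* = 1.701521·1.3093 = 2.2278.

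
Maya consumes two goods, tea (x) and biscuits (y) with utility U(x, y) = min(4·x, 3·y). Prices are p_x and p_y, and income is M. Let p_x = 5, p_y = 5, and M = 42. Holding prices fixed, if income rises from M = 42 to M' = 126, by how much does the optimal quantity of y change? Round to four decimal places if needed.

Leontief preferences: the optimum is at the kink where x/3 = y/4, i.e. y = (4/3)·x.
Budget: p_x·x + p_y·(4/3)·x = M, so (3·p_x + 4·p_y)·x = 3·M.
Demand: x*(p_x,p_y,M) = 3·M/(3·p_x + 4·p_y), y* = 4·M/(3·p_x + 4·p_y).
Here 3·5 + 4·5 = 35, giving y* = 4.8.
At M' = 126: y* = 14.4. Change: 14.4 − 4.8 = 9.6.

Δy* = 9.6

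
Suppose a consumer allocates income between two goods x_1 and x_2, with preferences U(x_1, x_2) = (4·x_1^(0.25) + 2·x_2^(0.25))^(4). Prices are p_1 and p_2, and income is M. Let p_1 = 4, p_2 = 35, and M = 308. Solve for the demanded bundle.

x_1* = 64.5656, x_2* = 1.4211

From the CES first-order condition, 2·(x_2/x_1)^(0.75) = p_1/p_2.
Solve for the ratio: x_2/x_1 = [(1/2)·p_1/p_2]^(4/3).
With the ratio pinned down, the budget gives x_1* = M/(p_1 + p_2·(x_2/x_1)) and x_2* = (x_2/x_1)·x_1*.
Numerically x_2/x_1 = 0.02201, so x_1* = 308/(4 + 35·0.02201) = 64.5656 and x_2* = 0.02201·64.5656 = 1.4211.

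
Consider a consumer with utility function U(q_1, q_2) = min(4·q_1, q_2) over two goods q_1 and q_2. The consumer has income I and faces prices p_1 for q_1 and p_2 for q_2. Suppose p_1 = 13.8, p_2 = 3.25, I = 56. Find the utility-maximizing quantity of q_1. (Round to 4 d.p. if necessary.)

With perfect complements, no substitution: consume in ratio q_1:q_2 = 1:4.
Budget: p_1·q_1 + p_2·4·q_1 = I, so (p_1 + 4·p_2)·q_1 = I.
Demand: q_1*(p_1,p_2,I) = I/(p_1 + 4·p_2), q_2* = 4·I/(p_1 + 4·p_2).
Here 13.8 + 4·3.25 = 26.8, giving q_1* = 2.0896.

q_1* = 2.0896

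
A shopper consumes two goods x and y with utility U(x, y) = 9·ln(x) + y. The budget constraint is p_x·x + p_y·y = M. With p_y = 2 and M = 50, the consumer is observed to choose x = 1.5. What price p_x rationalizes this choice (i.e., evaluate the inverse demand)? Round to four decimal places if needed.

MU_x = 9/x, MU_y = 1. Tangency: 9/x = p_x/p_y.
So x*(p_x,p_y) = 9·p_y/p_x, independent of income; and y* = (M − 9·p_y)/p_y.
Set x* = 1.5 in the demand function and solve for p_x: p_x = 12.

p_x = 12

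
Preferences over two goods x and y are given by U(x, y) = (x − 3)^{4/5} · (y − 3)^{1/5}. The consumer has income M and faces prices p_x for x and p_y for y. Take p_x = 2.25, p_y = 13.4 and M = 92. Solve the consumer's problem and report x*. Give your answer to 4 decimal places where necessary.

MRS = 4·(y−3)/(x−3). Tangency with p_x/p_y gives y−3 = (1/4)·(p_x/p_y)·(x−3).
After buying the subsistence bundle (3, 3), a share 0.8 of the remaining income goes to x: x* = 3 + 0.8·(M − 3p_x − 3p_y)/p_x.
Discretionary income = 92 − 3·2.25 − 3·13.4 = 45.05; x* = 3 + 0.8·45.05/2.25 = 19.0178.

x* = 19.0178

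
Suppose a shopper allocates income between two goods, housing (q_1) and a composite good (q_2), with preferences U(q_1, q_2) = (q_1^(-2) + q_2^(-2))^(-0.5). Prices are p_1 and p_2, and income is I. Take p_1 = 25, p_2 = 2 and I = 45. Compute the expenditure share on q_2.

From the CES first-order condition, (q_2/q_1)^(3) = p_1/p_2.
Solve for the ratio: q_2/q_1 = [p_1/p_2]^(1/3).
With the ratio pinned down, the budget gives q_1* = I/(p_1 + p_2·(q_2/q_1)) and q_2* = (q_2/q_1)·q_1*.
Numerically q_2/q_1 = 2.320794, so q_1* = 45/(25 + 2·2.320794) = 1.5181 and q_2* = 2.320794·1.5181 = 3.5233.
Expenditure on q_2: 2·3.5233 = 7.0466; share = 0.1566.

share on q_2 = 0.1566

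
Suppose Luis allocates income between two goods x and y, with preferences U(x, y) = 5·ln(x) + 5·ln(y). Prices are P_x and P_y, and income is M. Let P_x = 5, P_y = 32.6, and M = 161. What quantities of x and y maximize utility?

x* = 16.1, y* = 2.4693

Tangency: MRS = y/x = P_x/P_y.
Rearranging, P_y·y = P_x·x. Substituting into the budget gives P_x·x·(1 + 1) = M.
Demand: x*(P_x,P_y,M) = 0.5·M/P_x and y* = 0.5·M/P_y.
At P_x=5, P_y=32.6, M=161: x* = 0.5·161/5 = 16.1, y* = 2.4693.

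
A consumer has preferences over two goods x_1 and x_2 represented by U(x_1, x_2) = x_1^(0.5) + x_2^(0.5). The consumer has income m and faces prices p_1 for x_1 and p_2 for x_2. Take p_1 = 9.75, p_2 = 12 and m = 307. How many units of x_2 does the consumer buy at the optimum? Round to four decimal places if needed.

x_2* = 11.4684

MRS = MU_x_1/MU_x_2 = (x_2/x_1)^(0.5). Set equal to p_1/p_2.
Solve for the ratio: x_2/x_1 = [p_1/p_2]^(2).
Substitute x_2 = (x_2/x_1)·x_1 into the budget: x_1* = m/(p_1 + p_2·(x_2/x_1)).
Numerically x_2/x_1 = 0.660156, so x_1* = 307/(9.75 + 12·0.660156) = 17.3722 and x_2* = 0.660156·17.3722 = 11.4684.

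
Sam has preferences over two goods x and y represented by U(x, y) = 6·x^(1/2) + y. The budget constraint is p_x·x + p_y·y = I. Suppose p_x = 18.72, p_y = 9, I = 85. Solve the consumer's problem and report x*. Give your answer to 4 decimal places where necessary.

x* = 2.0803

Utility is quasi-linear in y; the FOC for x is 3/√x = p_x/p_y.
Thus x* = (3·p_y/p_x)² — independent of I — with the rest of income spent on y.
Plugging in: x* = (3·9/18.72)² = 2.0803.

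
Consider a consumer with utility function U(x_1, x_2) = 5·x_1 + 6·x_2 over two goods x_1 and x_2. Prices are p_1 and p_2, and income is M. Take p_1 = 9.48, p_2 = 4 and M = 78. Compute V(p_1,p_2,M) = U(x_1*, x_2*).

Perfect substitutes: compare marginal utility per dollar. 5/p_1 vs 6/p_2 → 0.5274 vs 1.5.
x_2 gives more utility per dollar, so spend all income on x_2: x_2* = M/p_2, x_1* = 0.
Numerically: x_1* = 0, x_2* = 19.5.
Utility at the optimum: U(0, 19.5) = 117.

V = 117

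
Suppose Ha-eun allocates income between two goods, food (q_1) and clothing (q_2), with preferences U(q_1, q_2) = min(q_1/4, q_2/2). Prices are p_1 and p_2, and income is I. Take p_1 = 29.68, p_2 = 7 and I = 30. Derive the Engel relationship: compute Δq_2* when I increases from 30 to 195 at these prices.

Δq_2* = 2.4864

Here 4·29.68 + 2·7 = 132.72, giving q_2* = 0.4521.
At I' = 195: q_2* = 2.9385. Change: 2.9385 − 0.4521 = 2.4864.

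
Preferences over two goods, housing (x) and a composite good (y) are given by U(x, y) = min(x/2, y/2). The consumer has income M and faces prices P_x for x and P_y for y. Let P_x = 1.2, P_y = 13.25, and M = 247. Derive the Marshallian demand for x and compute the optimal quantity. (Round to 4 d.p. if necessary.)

x* = 17.0934

With perfect complements, no substitution: consume in ratio x:y = 2:2.
Budget: P_x·x + P_y·x = M, so (2·P_x + 2·P_y)·x = 2·M.
Demand: x*(P_x,P_y,M) = 2·M/(2·P_x + 2·P_y), y* = 2·M/(2·P_x + 2·P_y).
Here 2·1.2 + 2·13.25 = 28.9, giving x* = 17.0934.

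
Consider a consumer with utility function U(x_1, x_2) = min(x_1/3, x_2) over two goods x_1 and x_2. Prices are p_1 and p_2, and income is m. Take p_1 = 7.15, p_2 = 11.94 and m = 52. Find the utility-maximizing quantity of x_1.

Leontief preferences: the optimum is at the kink where x_1/3 = x_2/1, i.e. x_2 = (1/3)·x_1.
Budget: p_1·x_1 + p_2·(1/3)·x_1 = m, so (3·p_1 + p_2)·x_1 = 3·m.
Demand: x_1*(p_1,p_2,m) = 3·m/(3·p_1 + p_2), x_2* = m/(3·p_1 + p_2).
Here 3·7.15 + 11.94 = 33.39, giving x_1* = 4.6721.

x_1* = 4.6721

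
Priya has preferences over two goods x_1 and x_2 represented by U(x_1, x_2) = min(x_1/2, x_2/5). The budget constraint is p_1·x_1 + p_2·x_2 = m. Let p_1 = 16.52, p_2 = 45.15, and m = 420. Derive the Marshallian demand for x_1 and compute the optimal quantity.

With perfect complements, no substitution: consume in ratio x_1:x_2 = 2:5.
Budget: p_1·x_1 + p_2·(5/2)·x_1 = m, so (2·p_1 + 5·p_2)·x_1 = 2·m.
Demand: x_1*(p_1,p_2,m) = 2·m/(2·p_1 + 5·p_2), x_2* = 5·m/(2·p_1 + 5·p_2).
Here 2·16.52 + 5·45.15 = 258.79, giving x_1* = 3.2459.

x_1* = 3.2459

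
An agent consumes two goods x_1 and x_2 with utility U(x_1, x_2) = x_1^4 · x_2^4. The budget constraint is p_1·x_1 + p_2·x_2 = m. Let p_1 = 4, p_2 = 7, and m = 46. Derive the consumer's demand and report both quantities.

Tangency: MRS = x_2/x_1 = p_1/p_2.
So 4·p_2·x_2 = 4·p_1·x_1; combined with the budget, a share 0.5 of income goes to x_1.
Demand: x_1*(p_1,p_2,m) = 0.5·m/p_1 and x_2* = 0.5·m/p_2.
At p_1=4, p_2=7, m=46: x_1* = 0.5·46/4 = 5.75, x_2* = 3.2857.

x_1* = 5.75, x_2* = 3.2857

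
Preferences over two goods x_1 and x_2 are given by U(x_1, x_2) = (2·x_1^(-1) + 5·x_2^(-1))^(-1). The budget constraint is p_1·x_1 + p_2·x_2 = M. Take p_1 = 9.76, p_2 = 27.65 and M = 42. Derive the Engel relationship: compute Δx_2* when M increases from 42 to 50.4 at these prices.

From the CES first-order condition, (2/5)·(x_2/x_1)^(2) = p_1/p_2.
Solve for the ratio: x_2/x_1 = [(5/2)·p_1/p_2]^(0.5).
With the ratio pinned down, the budget gives x_1* = M/(p_1 + p_2·(x_2/x_1)) and x_2* = (x_2/x_1)·x_1*.
Numerically x_2/x_1 = 0.939393, so x_1* = 42/(9.76 + 27.65·0.939393) = 1.1753 and x_2* = 0.939393·1.1753 = 1.1041.
At M' = 50.4: x_2* = 1.3249. Change: 1.3249 − 1.1041 = 0.2208.

Δx_2* = 0.2208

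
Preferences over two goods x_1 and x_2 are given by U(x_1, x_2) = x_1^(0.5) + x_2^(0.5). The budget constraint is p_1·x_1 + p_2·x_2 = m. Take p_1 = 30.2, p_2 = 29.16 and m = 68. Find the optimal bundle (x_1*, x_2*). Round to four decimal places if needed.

x_1* = 1.1061, x_2* = 1.1864

MRS = MU_x_1/MU_x_2 = (x_2/x_1)^(0.5). Set equal to p_1/p_2.
Hence x_2/x_1 = (p_1/p_2)^(1/(0.5)), i.e. raised to the 2 power.
Substitute x_2 = (x_2/x_1)·x_1 into the budget: x_1* = m/(p_1 + p_2·(x_2/x_1)).
Numerically x_2/x_1 = 1.072603, so x_1* = 68/(30.2 + 29.16·1.072603) = 1.1061 and x_2* = 1.072603·1.1061 = 1.1864.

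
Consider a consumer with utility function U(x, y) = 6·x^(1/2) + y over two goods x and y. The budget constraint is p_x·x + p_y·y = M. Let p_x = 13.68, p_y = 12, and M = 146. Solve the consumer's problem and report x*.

x* = 6.9252

Solve: √x = 3·p_y/p_x, so x*(p_x,p_y) = (3·p_y/p_x)², and y* = (M − p_x·x*)/p_y.
Plugging in: x* = (3·12/13.68)² = 6.9252.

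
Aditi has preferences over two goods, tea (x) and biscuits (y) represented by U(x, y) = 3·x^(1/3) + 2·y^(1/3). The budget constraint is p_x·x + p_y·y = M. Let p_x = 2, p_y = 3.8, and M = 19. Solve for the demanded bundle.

MRS = MU_x/MU_y = (3/2)·(y/x)^(2/3). Set equal to p_x/p_y.
Solve for the ratio: y/x = [(2/3)·p_x/p_y]^(1.5).
With the ratio pinned down, the budget gives x* = M/(p_x + p_y·(y/x)) and y* = (y/x)·x*.
Numerically y/x = 0.207842, so x* = 19/(2 + 3.8·0.207842) = 6.8105 and y* = 0.207842·6.8105 = 1.4155.

x* = 6.8105, y* = 1.4155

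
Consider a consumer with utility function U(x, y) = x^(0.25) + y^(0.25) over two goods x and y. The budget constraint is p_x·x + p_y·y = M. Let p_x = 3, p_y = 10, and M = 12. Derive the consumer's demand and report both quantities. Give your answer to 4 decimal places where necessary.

MU_x ∝ x^(-0.75), MU_y ∝ y^(-0.75), so MRS = (y/x)^(0.75) = p_x/p_y.
Hence y/x = (p_x/p_y)^(1/(0.75)), i.e. raised to the 4/3 power.
With the ratio pinned down, the budget gives x* = M/(p_x + p_y·(y/x)) and y* = (y/x)·x*.
Numerically y/x = 0.20083, so x* = 12/(3 + 10·0.20083) = 2.396 and y* = 0.20083·2.396 = 0.4812.

x* = 2.396, y* = 0.4812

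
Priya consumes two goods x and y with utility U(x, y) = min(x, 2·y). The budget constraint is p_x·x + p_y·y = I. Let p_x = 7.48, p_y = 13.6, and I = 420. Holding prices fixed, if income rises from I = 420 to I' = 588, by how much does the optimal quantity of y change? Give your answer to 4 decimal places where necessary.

Δy* = 5.8824

Here 2·7.48 + 13.6 = 28.56, giving y* = 14.7059.
At I' = 588: y* = 20.5882. Change: 20.5882 − 14.7059 = 5.8824.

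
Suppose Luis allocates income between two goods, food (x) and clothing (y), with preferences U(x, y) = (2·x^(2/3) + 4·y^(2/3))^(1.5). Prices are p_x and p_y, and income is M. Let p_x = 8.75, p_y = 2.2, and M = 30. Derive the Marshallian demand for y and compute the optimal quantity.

y* = 13.5295

MU_x ∝ 2·x^(-1/3), MU_y ∝ 4·y^(-1/3), so MRS = (1/2)·(y/x)^(1/3) = p_x/p_y.
Solve for the ratio: y/x = [2·p_x/p_y]^(3).
Substitute y = (y/x)·x into the budget: x* = M/(p_x + p_y·(y/x)).
Numerically y/x = 503.32222, so x* = 30/(8.75 + 2.2·503.32222) = 0.0269 and y* = 503.32222·0.0269 = 13.5295.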